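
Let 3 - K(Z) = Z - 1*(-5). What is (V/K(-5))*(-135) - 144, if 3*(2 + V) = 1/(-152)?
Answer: -8193/152 ≈ -53.901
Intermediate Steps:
K(Z) = -2 - Z (K(Z) = 3 - (Z - 1*(-5)) = 3 - (Z + 5) = 3 - (5 + Z) = 3 + (-5 - Z) = -2 - Z)
V = -913/456 (V = -2 + (⅓)/(-152) = -2 + (⅓)*(-1/152) = -2 - 1/456 = -913/456 ≈ -2.0022)
(V/K(-5))*(-135) - 144 = -913/(456*(-2 - 1*(-5)))*(-135) - 144 = -913/(456*(-2 + 5))*(-135) - 144 = -913/456/3*(-135) - 144 = -913/456*⅓*(-135) - 144 = -913/1368*(-135) - 144 = 13695/152 - 144 = -8193/152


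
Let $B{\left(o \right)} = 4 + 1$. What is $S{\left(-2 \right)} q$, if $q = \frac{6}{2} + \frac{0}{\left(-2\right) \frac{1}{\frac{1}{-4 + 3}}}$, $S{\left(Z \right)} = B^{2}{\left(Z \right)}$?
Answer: $75$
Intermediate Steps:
$B{\left(o \right)} = 5$
$S{\left(Z \right)} = 25$ ($S{\left(Z \right)} = 5^{2} = 25$)
$q = 3$ ($q = 6 \cdot \frac{1}{2} + \frac{0}{\left(-2\right) \frac{1}{\frac{1}{-1}}} = 3 + \frac{0}{\left(-2\right) \frac{1}{-1}} = 3 + \frac{0}{\left(-2\right) \left(-1\right)} = 3 + \frac{0}{2} = 3 + 0 \cdot \frac{1}{2} = 3 + 0 = 3$)
$S{\left(-2 \right)} q = 25 \cdot 3 = 75$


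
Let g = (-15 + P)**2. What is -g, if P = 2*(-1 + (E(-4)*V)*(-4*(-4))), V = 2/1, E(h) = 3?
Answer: -30625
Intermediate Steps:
V = 2 (V = 2*1 = 2)
P = 190 (P = 2*(-1 + (3*2)*(-4*(-4))) = 2*(-1 + 6*16) = 2*(-1 + 96) = 2*95 = 190)
g = 30625 (g = (-15 + 190)**2 = 175**2 = 30625)
-g = -1*30625 = -30625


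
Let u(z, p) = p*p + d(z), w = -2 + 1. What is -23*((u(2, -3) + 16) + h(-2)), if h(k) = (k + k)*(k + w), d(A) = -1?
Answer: -828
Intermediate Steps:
w = -1
h(k) = 2*k*(-1 + k) (h(k) = (k + k)*(k - 1) = (2*k)*(-1 + k) = 2*k*(-1 + k))
u(z, p) = -1 + p² (u(z, p) = p*p - 1 = p² - 1 = -1 + p²)
-23*((u(2, -3) + 16) + h(-2)) = -23*(((-1 + (-3)²) + 16) + 2*(-2)*(-1 - 2)) = -23*(((-1 + 9) + 16) + 2*(-2)*(-3)) = -23*((8 + 16) + 12) = -23*(24 + 12) = -23*36 = -828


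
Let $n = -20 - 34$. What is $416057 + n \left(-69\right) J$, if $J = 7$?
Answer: $442139$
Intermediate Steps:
$n = -54$ ($n = -20 - 34 = -54$)
$416057 + n \left(-69\right) J = 416057 + \left(-54\right) \left(-69\right) 7 = 416057 + 3726 \cdot 7 = 416057 + 26082 = 442139$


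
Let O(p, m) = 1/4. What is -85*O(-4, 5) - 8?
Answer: -117/4 ≈ -29.250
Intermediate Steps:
O(p, m) = ¼
-85*O(-4, 5) - 8 = -85*¼ - 8 = -85/4 - 8 = -117/4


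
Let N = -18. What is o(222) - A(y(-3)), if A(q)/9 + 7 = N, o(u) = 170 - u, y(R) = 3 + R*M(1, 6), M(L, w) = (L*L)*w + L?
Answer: 173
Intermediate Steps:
M(L, w) = L + w*L**2 (M(L, w) = L**2*w + L = w*L**2 + L = L + w*L**2)
y(R) = 3 + 7*R (y(R) = 3 + R*(1*(1 + 1*6)) = 3 + R*(1*(1 + 6)) = 3 + R*(1*7) = 3 + R*7 = 3 + 7*R)
A(q) = -225 (A(q) = -63 + 9*(-18) = -63 - 162 = -225)
o(222) - A(y(-3)) = (170 - 1*222) - 1*(-225) = (170 - 222) + 225 = -52 + 225 = 173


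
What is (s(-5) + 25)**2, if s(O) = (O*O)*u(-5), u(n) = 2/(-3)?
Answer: 625/9 ≈ 69.444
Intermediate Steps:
u(n) = -2/3 (u(n) = 2*(-1/3) = -2/3)
s(O) = -2*O**2/3 (s(O) = (O*O)*(-2/3) = O**2*(-2/3) = -2*O**2/3)
(s(-5) + 25)**2 = (-2/3*(-5)**2 + 25)**2 = (-2/3*25 + 25)**2 = (-50/3 + 25)**2 = (25/3)**2 = 625/9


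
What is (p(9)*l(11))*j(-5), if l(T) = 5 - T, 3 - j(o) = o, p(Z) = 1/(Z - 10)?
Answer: 48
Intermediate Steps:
p(Z) = 1/(-10 + Z)
j(o) = 3 - o
(p(9)*l(11))*j(-5) = ((5 - 1*11)/(-10 + 9))*(3 - 1*(-5)) = ((5 - 11)/(-1))*(3 + 5) = -1*(-6)*8 = 6*8 = 48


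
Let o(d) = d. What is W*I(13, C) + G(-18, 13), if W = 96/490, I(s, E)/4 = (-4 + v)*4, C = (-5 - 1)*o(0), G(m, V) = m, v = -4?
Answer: -10554/245 ≈ -43.078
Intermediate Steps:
C = 0 (C = (-5 - 1)*0 = -6*0 = 0)
I(s, E) = -128 (I(s, E) = 4*((-4 - 4)*4) = 4*(-8*4) = 4*(-32) = -128)
W = 48/245 (W = 96*(1/490) = 48/245 ≈ 0.19592)
W*I(13, C) + G(-18, 13) = (48/245)*(-128) - 18 = -6144/245 - 18 = -10554/245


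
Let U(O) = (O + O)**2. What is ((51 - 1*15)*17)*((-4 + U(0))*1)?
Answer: -2448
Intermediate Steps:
U(O) = 4*O**2 (U(O) = (2*O)**2 = 4*O**2)
((51 - 1*15)*17)*((-4 + U(0))*1) = ((51 - 1*15)*17)*((-4 + 4*0**2)*1) = ((51 - 15)*17)*((-4 + 4*0)*1) = (36*17)*((-4 + 0)*1) = 612*(-4*1) = 612*(-4) = -2448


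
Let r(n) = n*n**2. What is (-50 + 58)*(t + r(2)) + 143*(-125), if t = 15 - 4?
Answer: -17723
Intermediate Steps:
r(n) = n**3
t = 11
(-50 + 58)*(t + r(2)) + 143*(-125) = (-50 + 58)*(11 + 2**3) + 143*(-125) = 8*(11 + 8) - 17875 = 8*19 - 17875 = 152 - 17875 = -17723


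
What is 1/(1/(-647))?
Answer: -647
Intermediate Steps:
1/(1/(-647)) = 1/(-1/647) = -647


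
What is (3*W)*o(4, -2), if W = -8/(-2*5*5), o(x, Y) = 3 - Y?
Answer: 12/5 ≈ 2.4000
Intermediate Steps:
W = 4/25 (W = -8/((-10*5)) = -8/(-50) = -8*(-1/50) = 4/25 ≈ 0.16000)
(3*W)*o(4, -2) = (3*(4/25))*(3 - 1*(-2)) = 12*(3 + 2)/25 = (12/25)*5 = 12/5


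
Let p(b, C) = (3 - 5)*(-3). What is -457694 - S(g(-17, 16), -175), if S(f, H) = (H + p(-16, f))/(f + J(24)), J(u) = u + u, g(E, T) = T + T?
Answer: -36615351/80 ≈ -4.5769e+5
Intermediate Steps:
p(b, C) = 6 (p(b, C) = -2*(-3) = 6)
g(E, T) = 2*T
J(u) = 2*u
S(f, H) = (6 + H)/(48 + f) (S(f, H) = (H + 6)/(f + 2*24) = (6 + H)/(f + 48) = (6 + H)/(48 + f))
-457694 - S(g(-17, 16), -175) = -457694 - (6 - 175)/(48 + 2*16) = -457694 - (-169)/(48 + 32) = -457694 - (-169)/80 = -457694 - 1*(-169/80) = -457694 + 169/80 = -36615351/80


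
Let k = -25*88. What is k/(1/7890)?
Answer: -17358000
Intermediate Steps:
k = -2200
k/(1/7890) = -2200/(1/7890) = -2200/1/7890 = -2200*7890 = -17358000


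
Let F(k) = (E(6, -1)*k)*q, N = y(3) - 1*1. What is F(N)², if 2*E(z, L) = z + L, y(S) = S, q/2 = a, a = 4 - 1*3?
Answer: 100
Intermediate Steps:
a = 1 (a = 4 - 3 = 1)
q = 2 (q = 2*1 = 2)
E(z, L) = L/2 + z/2 (E(z, L) = (z + L)/2 = (L + z)/2 = L/2 + z/2)
N = 2 (N = 3 - 1*1 = 3 - 1 = 2)
F(k) = 5*k (F(k) = (((½)*(-1) + (½)*6)*k)*2 = ((-½ + 3)*k)*2 = (5*k/2)*2 = 5*k)
F(N)² = (5*2)² = 10² = 100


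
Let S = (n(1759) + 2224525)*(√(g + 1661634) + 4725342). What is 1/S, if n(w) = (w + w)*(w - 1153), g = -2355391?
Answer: 4725342/97274172583289418193 - I*√693757/97274172583289418193 ≈ 4.8578e-14 - 8.5626e-18*I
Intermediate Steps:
n(w) = 2*w*(-1153 + w) (n(w) = (2*w)*(-1153 + w) = 2*w*(-1153 + w))
S = 20585635825086 + 4356433*I*√693757 (S = (2*1759*(-1153 + 1759) + 2224525)*(√(-2355391 + 1661634) + 4725342) = (2*1759*606 + 2224525)*(√(-693757) + 4725342) = (2131908 + 2224525)*(I*√693757 + 4725342) = 4356433*(4725342 + I*√693757) = 20585635825086 + 4356433*I*√693757 ≈ 2.0586e+13 + 3.6286e+9*I)
1/S = 1/(20585635825086 + 4356433*I*√693757)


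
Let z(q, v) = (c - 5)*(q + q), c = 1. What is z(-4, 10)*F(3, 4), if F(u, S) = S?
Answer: 128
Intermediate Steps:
z(q, v) = -8*q (z(q, v) = (1 - 5)*(q + q) = -8*q)
z(-4, 10)*F(3, 4) = -8*(-4)*4 = 32*4 = 128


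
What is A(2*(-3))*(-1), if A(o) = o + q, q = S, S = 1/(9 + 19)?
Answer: 167/28 ≈ 5.9643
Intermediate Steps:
S = 1/28 ≈ 0.035714
q = 1/28 ≈ 0.035714
A(o) = 1/28 + o (A(o) = o + 1/28 = 1/28 + o)
A(2*(-3))*(-1) = (1/28 + 2*(-3))*(-1) = (1/28 - 6)*(-1) = -167/28*(-1) = 167/28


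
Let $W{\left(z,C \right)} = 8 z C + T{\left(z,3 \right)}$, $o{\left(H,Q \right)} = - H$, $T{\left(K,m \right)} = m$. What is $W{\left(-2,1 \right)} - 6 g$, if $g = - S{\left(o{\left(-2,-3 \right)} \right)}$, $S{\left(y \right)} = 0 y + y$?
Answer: $-1$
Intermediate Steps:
$W{\left(z,C \right)} = 3 + 8 C z$ ($W{\left(z,C \right)} = 8 z C + 3 = 8 C z + 3 = 3 + 8 C z$)
$S{\left(y \right)} = y$ ($S{\left(y \right)} = 0 + y = y$)
$g = -2$ ($g = - \left(-1\right) \left(-2\right) = \left(-1\right) 2 = -2$)
$W{\left(-2,1 \right)} - 6 g = \left(3 + 8 \cdot 1 \left(-2\right)\right) - -12 = \left(3 - 16\right) + 12 = -13 + 12 = -1$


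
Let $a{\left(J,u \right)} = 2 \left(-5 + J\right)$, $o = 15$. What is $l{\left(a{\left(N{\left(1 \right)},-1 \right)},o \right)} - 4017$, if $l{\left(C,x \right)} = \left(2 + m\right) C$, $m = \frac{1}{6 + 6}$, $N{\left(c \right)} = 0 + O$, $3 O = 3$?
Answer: $- \frac{12101}{3} \approx -4033.7$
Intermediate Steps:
$O = 1$ ($O = \frac{1}{3} \cdot 3 = 1$)
$N{\left(c \right)} = 1$ ($N{\left(c \right)} = 0 + 1 = 1$)
$a{\left(J,u \right)} = -10 + 2 J$
$m = \frac{1}{12} \approx 0.083333$
$l{\left(C,x \right)} = \frac{25 C}{12}$ ($l{\left(C,x \right)} = \left(2 + \frac{1}{12}\right) C = \frac{25 C}{12}$)
$l{\left(a{\left(N{\left(1 \right)},-1 \right)},o \right)} - 4017 = \frac{25 \left(-10 + 2 \cdot 1\right)}{12} - 4017 = \frac{25 \left(-10 + 2\right)}{12} - 4017 = \frac{25}{12} \left(-8\right) - 4017 = - \frac{50}{3} - 4017 = - \frac{12101}{3}$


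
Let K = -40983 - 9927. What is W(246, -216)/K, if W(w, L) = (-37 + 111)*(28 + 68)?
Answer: -1184/8485 ≈ -0.13954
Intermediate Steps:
W(w, L) = 7104 (W(w, L) = 74*96 = 7104)
K = -50910
W(246, -216)/K = 7104/(-50910) = 7104*(-1/50910) = -1184/8485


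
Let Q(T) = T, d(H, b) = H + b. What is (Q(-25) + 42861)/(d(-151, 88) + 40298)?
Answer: 42836/40235 ≈ 1.0646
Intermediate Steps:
(Q(-25) + 42861)/(d(-151, 88) + 40298) = (-25 + 42861)/((-151 + 88) + 40298) = 42836/(-63 + 40298) = 42836/40235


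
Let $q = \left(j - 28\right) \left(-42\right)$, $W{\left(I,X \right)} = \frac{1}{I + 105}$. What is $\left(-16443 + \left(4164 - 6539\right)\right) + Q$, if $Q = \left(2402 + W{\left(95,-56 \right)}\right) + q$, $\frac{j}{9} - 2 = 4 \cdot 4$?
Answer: $- \frac{4408799}{200} \approx -22044.0$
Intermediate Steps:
$j = 162$ ($j = 18 + 9 \cdot 4 \cdot 4 = 18 + 9 \cdot 16 = 18 + 144 = 162$)
$W{\left(I,X \right)} = \frac{1}{105 + I}$
$q = -5628$ ($q = \left(162 - 28\right) \left(-42\right) = 134 \left(-42\right) = -5628$)
$Q = - \frac{645199}{200}$ ($Q = \left(2402 + \frac{1}{105 + 95}\right) - 5628 = \left(2402 + \frac{1}{200}\right) - 5628 = \frac{480401}{200} - 5628 = - \frac{645199}{200} \approx -3226.0$)
$\left(-16443 + \left(4164 - 6539\right)\right) + Q = \left(-16443 + \left(4164 - 6539\right)\right) - \frac{645199}{200} = \left(-16443 - 2375\right) - \frac{645199}{200} = -18818 - \frac{645199}{200} = - \frac{4408799}{200}$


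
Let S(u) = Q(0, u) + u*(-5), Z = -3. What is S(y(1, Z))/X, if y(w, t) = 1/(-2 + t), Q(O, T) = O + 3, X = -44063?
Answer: -4/44063 ≈ -9.0779e-5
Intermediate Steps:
Q(O, T) = 3 + O
S(u) = 3 - 5*u (S(u) = (3 + 0) + u*(-5) = 3 - 5*u)
S(y(1, Z))/X = (3 - 5/(-2 - 3))/(-44063) = (3 - 5/(-5))*(-1/44063) = (3 - 5*(-1/5))*(-1/44063) = (3 + 1)*(-1/44063) = 4*(-1/44063) = -4/44063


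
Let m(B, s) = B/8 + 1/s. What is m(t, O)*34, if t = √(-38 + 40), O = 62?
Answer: 17/31 + 17*√2/4 ≈ 6.5588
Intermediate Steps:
t = √2 ≈ 1.4142
m(B, s) = 1/s + B/8 (m(B, s) = B*(⅛) + 1/s = B/8 + 1/s = 1/s + B/8)
m(t, O)*34 = (1/62 + √2/8)*34 = 17/31 + 17*√2/4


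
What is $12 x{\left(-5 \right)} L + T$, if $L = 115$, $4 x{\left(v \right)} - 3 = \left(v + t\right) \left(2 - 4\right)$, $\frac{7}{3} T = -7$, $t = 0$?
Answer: $4482$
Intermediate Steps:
$T = -3$ ($T = \frac{3}{7} \left(-7\right) = -3$)
$x{\left(v \right)} = \frac{3}{4} - \frac{v}{2}$ ($x{\left(v \right)} = \frac{3}{4} + \frac{\left(v + 0\right) \left(2 - 4\right)}{4} = \frac{3}{4} + \frac{v \left(-2\right)}{4} = \frac{3}{4} + \frac{\left(-2\right) v}{4} = \frac{3}{4} - \frac{v}{2}$)
$12 x{\left(-5 \right)} L + T = 12 \left(\frac{3}{4} - - \frac{5}{2}\right) 115 - 3 = 12 \left(\frac{3}{4} + \frac{5}{2}\right) 115 - 3 = 12 \cdot \frac{13}{4} \cdot 115 - 3 = 39 \cdot 115 - 3 = 4485 - 3 = 4482$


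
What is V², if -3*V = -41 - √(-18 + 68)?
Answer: 577/3 + 410*√2/9 ≈ 256.76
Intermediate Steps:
V = 41/3 + 5*√2/3 (V = -(-41 - √(-18 + 68))/3 = -(-41 - √50)/3 = -(-41 - 5*√2)/3 = 41/3 + 5*√2/3 ≈ 16.024)
V² = (41/3 + 5*√2/3)²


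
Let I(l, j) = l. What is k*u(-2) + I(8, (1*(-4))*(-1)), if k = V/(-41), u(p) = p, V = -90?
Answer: 148/41 ≈ 3.6098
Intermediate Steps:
k = 90/41 (k = -90/(-41) = -90*(-1/41) = 90/41 ≈ 2.1951)
k*u(-2) + I(8, (1*(-4))*(-1)) = (90/41)*(-2) + 8 = -180/41 + 8 = 148/41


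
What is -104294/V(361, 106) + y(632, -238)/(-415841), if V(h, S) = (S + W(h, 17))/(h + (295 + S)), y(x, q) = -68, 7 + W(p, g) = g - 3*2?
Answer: -16523863794034/22871255 ≈ -7.2247e+5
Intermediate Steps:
W(p, g) = -13 + g (W(p, g) = -7 + (g - 3*2) = -7 + (g - 6) = -7 + (-6 + g) = -13 + g)
V(h, S) = (4 + S)/(295 + S + h) (V(h, S) = (S + (-13 + 17))/(h + (295 + S)) = (S + 4)/(295 + S + h) = (4 + S)/(295 + S + h))
-104294/V(361, 106) + y(632, -238)/(-415841) = -104294*(295 + 106 + 361)/(4 + 106) - 68/(-415841) = -104294/(110/762) - 68*(-1/415841) = -104294/((1/762)*110) + 68/415841 = -104294/55/381 + 68/415841 = -104294*381/55 + 68/415841 = -39736014/55 + 68/415841 = -16523863794034/22871255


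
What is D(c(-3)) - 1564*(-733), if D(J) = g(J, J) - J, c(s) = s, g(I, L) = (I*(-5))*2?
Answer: 1146445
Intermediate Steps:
g(I, L) = -10*I (g(I, L) = -5*I*2 = -10*I)
D(J) = -11*J (D(J) = -10*J - J = -11*J)
D(c(-3)) - 1564*(-733) = -11*(-3) - 1564*(-733) = 33 + 1146412 = 1146445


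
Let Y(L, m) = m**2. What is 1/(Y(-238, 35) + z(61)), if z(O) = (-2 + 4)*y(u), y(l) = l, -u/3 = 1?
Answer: 1/1219 ≈ 0.00082034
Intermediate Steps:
u = -3 (u = -3*1 = -3)
z(O) = -6 (z(O) = (-2 + 4)*(-3) = 2*(-3) = -6)
1/(Y(-238, 35) + z(61)) = 1/(35**2 - 6) = 1/(1225 - 6) = 1/1219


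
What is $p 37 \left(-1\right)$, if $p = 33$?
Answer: $-1221$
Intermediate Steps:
$p 37 \left(-1\right) = 33 \cdot 37 \left(-1\right) = 1221 \left(-1\right) = -1221$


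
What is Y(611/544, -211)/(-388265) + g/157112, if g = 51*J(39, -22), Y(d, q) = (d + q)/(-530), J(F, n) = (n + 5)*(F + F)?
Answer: -946297634639147/2198479308107200 ≈ -0.43043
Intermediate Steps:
J(F, n) = 2*F*(5 + n) (J(F, n) = (5 + n)*(2*F) = 2*F*(5 + n))
Y(d, q) = -d/530 - q/530 (Y(d, q) = (d + q)*(-1/530) = -d/530 - q/530)
g = -67626 (g = 51*(2*39*(5 - 22)) = 51*(2*39*(-17)) = 51*(-1326) = -67626)
Y(611/544, -211)/(-388265) + g/157112 = (-611/(530*544) - 1/530*(-211))/(-388265) - 67626/157112 = (-611/(530*544) + 211/530)*(-1/388265) - 67626*1/157112 = (-1/530*611/544 + 211/530)*(-1/388265) - 33813/78556 = (-611/288320 + 211/530)*(-1/388265) - 33813/78556 = (114173/288320)*(-1/388265) - 33813/78556 = -114173/111944564800 - 33813/78556 = -946297634639147/2198479308107200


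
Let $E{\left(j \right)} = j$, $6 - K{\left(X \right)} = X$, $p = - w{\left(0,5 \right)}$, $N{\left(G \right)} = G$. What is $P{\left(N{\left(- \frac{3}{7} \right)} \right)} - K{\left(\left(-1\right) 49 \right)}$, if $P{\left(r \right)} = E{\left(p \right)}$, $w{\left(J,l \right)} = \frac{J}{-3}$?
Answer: $-55$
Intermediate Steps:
$w{\left(J,l \right)} = - \frac{J}{3}$ ($w{\left(J,l \right)} = J \left(- \frac{1}{3}\right) = - \frac{J}{3}$)
$p = 0$ ($p = - \frac{\left(-1\right) 0}{3} = \left(-1\right) 0 = 0$)
$K{\left(X \right)} = 6 - X$
$P{\left(r \right)} = 0$
$P{\left(N{\left(- \frac{3}{7} \right)} \right)} - K{\left(\left(-1\right) 49 \right)} = 0 - \left(6 - \left(-1\right) 49\right) = 0 - \left(6 - -49\right) = 0 - \left(6 + 49\right) = 0 - 55 = -55$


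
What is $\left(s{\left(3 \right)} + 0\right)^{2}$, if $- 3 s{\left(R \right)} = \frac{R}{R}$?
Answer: $\frac{1}{9} \approx 0.11111$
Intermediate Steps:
$s{\left(R \right)} = - \frac{1}{3}$ ($s{\left(R \right)} = - \frac{R \frac{1}{R}}{3} = \left(- \frac{1}{3}\right) 1 = - \frac{1}{3}$)
$\left(s{\left(3 \right)} + 0\right)^{2} = \left(- \frac{1}{3} + 0\right)^{2} = \left(- \frac{1}{3}\right)^{2} = \frac{1}{9}$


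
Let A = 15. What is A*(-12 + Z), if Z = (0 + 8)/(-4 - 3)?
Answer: -1380/7 ≈ -197.14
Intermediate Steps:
Z = -8/7 (Z = 8/(-7) = 8*(-1/7) = -8/7 ≈ -1.1429)
A*(-12 + Z) = 15*(-12 - 8/7) = 15*(-92/7) = -1380/7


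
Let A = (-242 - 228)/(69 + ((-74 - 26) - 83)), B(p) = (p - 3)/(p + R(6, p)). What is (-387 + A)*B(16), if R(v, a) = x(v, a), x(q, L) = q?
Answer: -12896/57 ≈ -226.25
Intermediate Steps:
R(v, a) = v
B(p) = (-3 + p)/(6 + p) (B(p) = (p - 3)/(p + 6) = (-3 + p)/(6 + p))
A = 235/57 (A = -470/(69 + (-100 - 83)) = -470/(69 - 183) = -470/(-114) = -470*(-1/114) = 235/57 ≈ 4.1228)
(-387 + A)*B(16) = (-387 + 235/57)*((-3 + 16)/(6 + 16)) = -21824*13/(57*22) = -992*13/57 = -21824/57*13/22 = -12896/57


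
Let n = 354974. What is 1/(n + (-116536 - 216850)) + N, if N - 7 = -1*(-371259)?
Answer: 8014890409/21588 ≈ 3.7127e+5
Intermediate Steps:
N = 371266 (N = 7 - 1*(-371259) = 7 + 371259 = 371266)
1/(n + (-116536 - 216850)) + N = 1/(354974 + (-116536 - 216850)) + 371266 = 1/(354974 - 333386) + 371266 = 1/21588 + 371266 = 8014890409/21588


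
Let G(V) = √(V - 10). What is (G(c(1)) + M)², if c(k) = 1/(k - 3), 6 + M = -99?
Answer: (210 - I*√42)²/4 ≈ 11015.0 - 680.48*I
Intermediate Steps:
M = -105 (M = -6 - 99 = -105)
c(k) = 1/(-3 + k)
G(V) = √(-10 + V)
(G(c(1)) + M)² = (√(-10 + 1/(-3 + 1)) - 105)² = (√(-10 + 1/(-2)) - 105)² = (√(-10 - ½) - 105)² = (√(-21/2) - 105)² = (I*√42/2 - 105)² = (-105 + I*√42/2)²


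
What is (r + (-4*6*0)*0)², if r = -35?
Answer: 1225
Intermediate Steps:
(r + (-4*6*0)*0)² = (-35 + (-4*6*0)*0)² = (-35 - 24*0*0)² = (-35 + 0*0)² = (-35 + 0)² = (-35)² = 1225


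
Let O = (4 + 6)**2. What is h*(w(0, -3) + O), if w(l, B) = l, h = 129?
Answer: 12900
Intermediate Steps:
O = 100 (O = 10**2 = 100)
h*(w(0, -3) + O) = 129*(0 + 100) = 129*100 = 12900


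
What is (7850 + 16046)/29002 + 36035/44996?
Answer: 1060155743/652486996 ≈ 1.6248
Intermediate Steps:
(7850 + 16046)/29002 + 36035/44996 = 23896*(1/29002) + 36035*(1/44996) = 11948/14501 + 36035/44996 = 1060155743/652486996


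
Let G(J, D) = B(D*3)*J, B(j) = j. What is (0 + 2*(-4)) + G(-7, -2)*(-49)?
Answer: -2066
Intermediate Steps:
G(J, D) = 3*D*J (G(J, D) = (D*3)*J = (3*D)*J = 3*D*J)
(0 + 2*(-4)) + G(-7, -2)*(-49) = (0 + 2*(-4)) + (3*(-2)*(-7))*(-49) = (0 - 8) + 42*(-49) = -8 - 2058 = -2066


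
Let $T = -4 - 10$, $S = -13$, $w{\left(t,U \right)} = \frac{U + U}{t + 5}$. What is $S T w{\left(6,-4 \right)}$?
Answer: $- \frac{1456}{11} \approx -132.36$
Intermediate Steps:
$w{\left(t,U \right)} = \frac{2 U}{5 + t}$
$T = -14$ ($T = -4 - 10 = -14$)
$S T w{\left(6,-4 \right)} = \left(-13\right) \left(-14\right) 2 \left(-4\right) \frac{1}{5 + 6} = 182 \cdot 2 \left(-4\right) \frac{1}{11} = 182 \left(- \frac{8}{11}\right) = - \frac{1456}{11}$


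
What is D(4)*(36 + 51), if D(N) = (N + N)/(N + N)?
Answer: 87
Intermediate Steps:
D(N) = 1 (D(N) = (2*N)/((2*N)) = (2*N)*(1/(2*N)) = 1)
D(4)*(36 + 51) = 1*(36 + 51) = 1*87 = 87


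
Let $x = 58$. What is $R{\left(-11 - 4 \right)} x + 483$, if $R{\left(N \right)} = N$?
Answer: $-387$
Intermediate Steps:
$R{\left(-11 - 4 \right)} x + 483 = \left(-11 - 4\right) 58 + 483 = \left(-15\right) 58 + 483 = -870 + 483 = -387$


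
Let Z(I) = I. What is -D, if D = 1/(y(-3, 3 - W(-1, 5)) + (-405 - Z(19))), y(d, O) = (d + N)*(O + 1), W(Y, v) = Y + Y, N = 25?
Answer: 1/292 ≈ 0.0034247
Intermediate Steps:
W(Y, v) = 2*Y
y(d, O) = (1 + O)*(25 + d) (y(d, O) = (d + 25)*(O + 1) = (25 + d)*(1 + O) = (1 + O)*(25 + d))
D = -1/292 (D = 1/((25 - 3 + 25*(3 - 2*(-1)) + (3 - 2*(-1))*(-3)) + (-405 - 1*19)) = 1/((25 - 3 + 25*(3 - 1*(-2)) + (3 - 1*(-2))*(-3)) + (-405 - 19)) = 1/((25 - 3 + 25*(3 + 2) + (3 + 2)*(-3)) - 424) = 1/((25 - 3 + 25*5 + 5*(-3)) - 424) = 1/((25 - 3 + 125 - 15) - 424) = 1/(132 - 424) = 1/(-292) = -1/292 ≈ -0.0034247)
-D = -1*(-1/292) = 1/292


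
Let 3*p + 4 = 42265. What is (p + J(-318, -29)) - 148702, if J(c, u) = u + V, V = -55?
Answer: -134699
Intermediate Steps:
p = 14087 (p = -4/3 + (⅓)*42265 = -4/3 + 42265/3 = 14087)
J(c, u) = -55 + u (J(c, u) = u - 55 = -55 + u)
(p + J(-318, -29)) - 148702 = (14087 + (-55 - 29)) - 148702 = (14087 - 84) - 148702 = 14003 - 148702 = -134699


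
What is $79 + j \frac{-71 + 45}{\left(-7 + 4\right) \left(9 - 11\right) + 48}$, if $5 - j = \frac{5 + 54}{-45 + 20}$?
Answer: $\frac{50933}{675} \approx 75.456$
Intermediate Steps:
$j = \frac{184}{25}$ ($j = 5 - \frac{5 + 54}{-45 + 20} = 5 - \frac{59}{-25} = 5 - 59 \left(- \frac{1}{25}\right) = 5 - - \frac{59}{25} = 5 + \frac{59}{25} = \frac{184}{25} \approx 7.36$)
$79 + j \frac{-71 + 45}{\left(-7 + 4\right) \left(9 - 11\right) + 48} = 79 + \frac{184 \frac{-71 + 45}{\left(-7 + 4\right) \left(9 - 11\right) + 48}}{25} = 79 + \frac{184 \left(- \frac{26}{\left(-3\right) \left(-2\right) + 48}\right)}{25} = 79 + \frac{184 \left(- \frac{26}{6 + 48}\right)}{25} = 79 + \frac{184 \left(- \frac{26}{54}\right)}{25} = 79 + \frac{184 \left(\left(-26\right) \frac{1}{54}\right)}{25} = 79 + \frac{184}{25} \left(- \frac{13}{27}\right) = 79 - \frac{2392}{675} = \frac{50933}{675}$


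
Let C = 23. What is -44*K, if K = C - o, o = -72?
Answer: -4180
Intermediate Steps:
K = 95 (K = 23 - 1*(-72) = 23 + 72 = 95)
-44*K = -44*95 = -4180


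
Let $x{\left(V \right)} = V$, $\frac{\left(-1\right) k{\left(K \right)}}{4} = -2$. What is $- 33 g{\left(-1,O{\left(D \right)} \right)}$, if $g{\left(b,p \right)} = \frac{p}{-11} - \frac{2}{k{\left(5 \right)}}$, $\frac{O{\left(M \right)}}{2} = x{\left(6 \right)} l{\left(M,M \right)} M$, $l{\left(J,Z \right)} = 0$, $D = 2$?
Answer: $\frac{33}{4} \approx 8.25$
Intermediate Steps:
$k{\left(K \right)} = 8$ ($k{\left(K \right)} = \left(-4\right) \left(-2\right) = 8$)
$O{\left(M \right)} = 0$ ($O{\left(M \right)} = 2 \cdot 6 \cdot 0 M = 2 \cdot 0 M = 2 \cdot 0 = 0$)
$g{\left(b,p \right)} = - \frac{1}{4} - \frac{p}{11}$ ($g{\left(b,p \right)} = \frac{p}{-11} - \frac{2}{8} = p \left(- \frac{1}{11}\right) - \frac{1}{4} = - \frac{p}{11} - \frac{1}{4} = - \frac{1}{4} - \frac{p}{11}$)
$- 33 g{\left(-1,O{\left(D \right)} \right)} = - 33 \left(- \frac{1}{4} - 0\right) = - 33 \left(- \frac{1}{4} + 0\right) = \left(-33\right) \left(- \frac{1}{4}\right) = \frac{33}{4}$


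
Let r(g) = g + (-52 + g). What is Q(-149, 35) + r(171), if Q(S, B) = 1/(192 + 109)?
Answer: 87291/301 ≈ 290.00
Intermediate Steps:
Q(S, B) = 1/301
r(g) = -52 + 2*g
Q(-149, 35) + r(171) = 1/301 + (-52 + 2*171) = 1/301 + (-52 + 342) = 1/301 + 290 = 87291/301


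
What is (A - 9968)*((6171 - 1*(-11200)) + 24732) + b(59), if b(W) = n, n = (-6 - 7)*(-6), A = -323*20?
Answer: -691668006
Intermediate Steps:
A = -6460
n = 78 (n = -13*(-6) = 78)
b(W) = 78
(A - 9968)*((6171 - 1*(-11200)) + 24732) + b(59) = (-6460 - 9968)*((6171 - 1*(-11200)) + 24732) + 78 = -16428*((6171 + 11200) + 24732) + 78 = -16428*(17371 + 24732) + 78 = -16428*42103 + 78 = -691668084 + 78 = -691668006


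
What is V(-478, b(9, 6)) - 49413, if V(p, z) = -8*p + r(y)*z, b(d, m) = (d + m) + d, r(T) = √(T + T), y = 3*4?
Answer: -45589 + 48*√6 ≈ -45471.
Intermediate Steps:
y = 12
r(T) = √2*√T (r(T) = √(2*T) = √2*√T)
b(d, m) = m + 2*d
V(p, z) = -8*p + 2*z*√6 (V(p, z) = -8*p + (√2*√12)*z = -8*p + (√2*(2*√3))*z = -8*p + (2*√6)*z = -8*p + 2*z*√6)
V(-478, b(9, 6)) - 49413 = (-8*(-478) + 2*(6 + 2*9)*√6) - 49413 = (3824 + 2*(6 + 18)*√6) - 49413 = (3824 + 2*24*√6) - 49413 = (3824 + 48*√6) - 49413 = -45589 + 48*√6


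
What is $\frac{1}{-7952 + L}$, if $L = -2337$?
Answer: $- \frac{1}{10289} \approx -9.7191 \cdot 10^{-5}$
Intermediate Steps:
$\frac{1}{-7952 + L} = \frac{1}{-7952 - 2337} = \frac{1}{-10289} = - \frac{1}{10289}$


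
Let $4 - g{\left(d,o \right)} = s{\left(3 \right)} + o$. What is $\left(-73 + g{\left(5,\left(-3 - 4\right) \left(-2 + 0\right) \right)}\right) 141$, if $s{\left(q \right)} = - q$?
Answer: $-11280$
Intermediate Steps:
$g{\left(d,o \right)} = 7 - o$ ($g{\left(d,o \right)} = 4 - \left(\left(-1\right) 3 + o\right) = 4 - \left(-3 + o\right) = 7 - o$)
$\left(-73 + g{\left(5,\left(-3 - 4\right) \left(-2 + 0\right) \right)}\right) 141 = \left(-73 + \left(7 - \left(-3 - 4\right) \left(-2 + 0\right)\right)\right) 141 = \left(-73 + \left(7 - \left(-7\right) \left(-2\right)\right)\right) 141 = \left(-73 + \left(7 - 14\right)\right) 141 = \left(-73 - 7\right) 141 = \left(-80\right) 141 = -11280$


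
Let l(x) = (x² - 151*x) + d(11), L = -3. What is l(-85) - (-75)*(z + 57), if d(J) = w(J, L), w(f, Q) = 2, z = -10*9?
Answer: 17587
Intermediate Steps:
z = -90
d(J) = 2
l(x) = 2 + x² - 151*x (l(x) = (x² - 151*x) + 2 = 2 + x² - 151*x)
l(-85) - (-75)*(z + 57) = (2 + (-85)² - 151*(-85)) - (-75)*(-90 + 57) = (2 + 7225 + 12835) - (-75)*(-33) = 20062 - 1*2475 = 20062 - 2475 = 17587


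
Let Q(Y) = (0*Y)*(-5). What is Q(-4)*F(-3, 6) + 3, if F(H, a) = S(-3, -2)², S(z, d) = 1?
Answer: 3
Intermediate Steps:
F(H, a) = 1 (F(H, a) = 1² = 1)
Q(Y) = 0 (Q(Y) = 0*(-5) = 0)
Q(-4)*F(-3, 6) + 3 = 0*1 + 3 = 0 + 3 = 3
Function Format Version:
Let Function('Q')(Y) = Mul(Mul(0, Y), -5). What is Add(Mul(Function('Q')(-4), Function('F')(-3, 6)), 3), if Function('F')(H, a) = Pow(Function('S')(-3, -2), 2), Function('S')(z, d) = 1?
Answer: 3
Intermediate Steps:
Function('F')(H, a) = 1 (Function('F')(H, a) = Pow(1, 2) = 1)
Function('Q')(Y) = 0 (Function('Q')(Y) = Mul(0, -5) = 0)
Add(Mul(Function('Q')(-4), Function('F')(-3, 6)), 3) = Add(Mul(0, 1), 3) = Add(0, 3) = 3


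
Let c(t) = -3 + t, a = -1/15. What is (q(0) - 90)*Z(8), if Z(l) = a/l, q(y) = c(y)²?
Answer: 27/40 ≈ 0.67500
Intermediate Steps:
a = -1/15 (a = -1*1/15 = -1/15 ≈ -0.066667)
q(y) = (-3 + y)²
Z(l) = -1/(15*l)
(q(0) - 90)*Z(8) = ((-3 + 0)² - 90)*(-1/15/8) = ((-3)² - 90)*(-1/15*⅛) = (9 - 90)*(-1/120) = -81*(-1/120) = 27/40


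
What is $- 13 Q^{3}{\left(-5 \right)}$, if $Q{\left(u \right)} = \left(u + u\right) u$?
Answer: $-1625000$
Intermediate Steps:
$Q{\left(u \right)} = 2 u^{2}$ ($Q{\left(u \right)} = 2 u u = 2 u^{2}$)
$- 13 Q^{3}{\left(-5 \right)} = - 13 \left(2 \left(-5\right)^{2}\right)^{3} = - 13 \left(2 \cdot 25\right)^{3} = - 13 \cdot 50^{3} = \left(-13\right) 125000 = -1625000$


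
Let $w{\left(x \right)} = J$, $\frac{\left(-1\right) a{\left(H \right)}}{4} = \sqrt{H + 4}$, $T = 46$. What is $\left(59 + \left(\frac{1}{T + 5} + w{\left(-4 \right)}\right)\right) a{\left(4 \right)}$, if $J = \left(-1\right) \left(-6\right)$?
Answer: $- \frac{26528 \sqrt{2}}{51} \approx -735.61$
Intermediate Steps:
$a{\left(H \right)} = - 4 \sqrt{4 + H}$ ($a{\left(H \right)} = - 4 \sqrt{H + 4} = - 4 \sqrt{4 + H}$)
$J = 6$
$w{\left(x \right)} = 6$
$\left(59 + \left(\frac{1}{T + 5} + w{\left(-4 \right)}\right)\right) a{\left(4 \right)} = \left(59 + \left(\frac{1}{46 + 5} + 6\right)\right) \left(- 4 \sqrt{4 + 4}\right) = \left(59 + \left(\frac{1}{51} + 6\right)\right) \left(- 4 \sqrt{8}\right) = \left(59 + \left(\frac{1}{51} + 6\right)\right) \left(- 4 \cdot 2 \sqrt{2}\right) = \left(59 + \frac{307}{51}\right) \left(- 8 \sqrt{2}\right) = \frac{3316 \left(- 8 \sqrt{2}\right)}{51} = - \frac{26528 \sqrt{2}}{51}$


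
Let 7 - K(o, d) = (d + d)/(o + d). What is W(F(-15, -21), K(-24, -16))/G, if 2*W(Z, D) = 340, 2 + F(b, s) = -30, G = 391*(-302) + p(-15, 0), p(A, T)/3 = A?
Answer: -170/118127 ≈ -0.0014391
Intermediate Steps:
p(A, T) = 3*A
G = -118127 (G = 391*(-302) + 3*(-15) = -118082 - 45 = -118127)
K(o, d) = 7 - 2*d/(d + o) (K(o, d) = 7 - (d + d)/(o + d) = 7 - 2*d/(d + o))
F(b, s) = -32 (F(b, s) = -2 - 30 = -32)
W(Z, D) = 170 (W(Z, D) = (1/2)*340 = 170)
W(F(-15, -21), K(-24, -16))/G = 170/(-118127) = 170*(-1/118127) = -170/118127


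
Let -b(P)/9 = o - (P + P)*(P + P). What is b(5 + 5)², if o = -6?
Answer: 13351716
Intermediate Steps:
b(P) = 54 + 36*P² (b(P) = -9*(-6 - (P + P)*(P + P)) = -9*(-6 - 2*P*2*P) = -9*(-6 - 4*P²) = 54 + 36*P²)
b(5 + 5)² = (54 + 36*(5 + 5)²)² = (54 + 36*10²)² = (54 + 36*100)² = (54 + 3600)² = 3654² = 13351716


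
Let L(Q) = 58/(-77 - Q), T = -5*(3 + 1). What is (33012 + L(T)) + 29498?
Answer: 3563012/57 ≈ 62509.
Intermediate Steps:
T = -20 (T = -5*4 = -20)
(33012 + L(T)) + 29498 = (33012 - 58/(77 - 20)) + 29498 = (33012 - 58/57) + 29498 = 1881626/57 + 29498 = 3563012/57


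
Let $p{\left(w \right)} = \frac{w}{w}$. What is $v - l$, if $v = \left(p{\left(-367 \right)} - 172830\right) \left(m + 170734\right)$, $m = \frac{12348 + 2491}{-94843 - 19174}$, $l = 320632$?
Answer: $- \frac{3364423284663475}{114017} \approx -2.9508 \cdot 10^{10}$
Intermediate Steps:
$p{\left(w \right)} = 1$
$m = - \frac{14839}{114017}$ ($m = \frac{14839}{-114017} = 14839 \left(- \frac{1}{114017}\right) = - \frac{14839}{114017} \approx -0.13015$)
$v = - \frac{3364386727164731}{114017}$ ($v = \left(1 - 172830\right) \left(- \frac{14839}{114017} + 170734\right) = \left(-172829\right) \frac{19466563639}{114017} = - \frac{3364386727164731}{114017} \approx -2.9508 \cdot 10^{10}$)
$v - l = - \frac{3364386727164731}{114017} - 320632 = - \frac{3364423284663475}{114017}$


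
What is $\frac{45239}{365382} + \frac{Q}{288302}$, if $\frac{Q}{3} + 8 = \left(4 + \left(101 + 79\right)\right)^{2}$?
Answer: $\frac{25072421993}{52670180682} \approx 0.47603$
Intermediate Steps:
$Q = 101544$ ($Q = -24 + 3 \left(4 + \left(101 + 79\right)\right)^{2} = -24 + 3 \left(4 + 180\right)^{2} = -24 + 3 \cdot 184^{2} = -24 + 3 \cdot 33856 = -24 + 101568 = 101544$)
$\frac{45239}{365382} + \frac{Q}{288302} = \frac{45239}{365382} + \frac{101544}{288302} = 45239 \cdot \frac{1}{365382} + 101544 \cdot \frac{1}{288302} = \frac{45239}{365382} + \frac{50772}{144151} = \frac{25072421993}{52670180682}$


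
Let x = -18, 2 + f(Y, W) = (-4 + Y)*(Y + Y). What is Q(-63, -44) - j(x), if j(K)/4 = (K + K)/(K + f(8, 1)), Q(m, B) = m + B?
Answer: -1141/11 ≈ -103.73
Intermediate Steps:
f(Y, W) = -2 + 2*Y*(-4 + Y) (f(Y, W) = -2 + (-4 + Y)*(Y + Y) = -2 + (-4 + Y)*(2*Y) = -2 + 2*Y*(-4 + Y))
Q(m, B) = B + m
j(K) = 8*K/(62 + K) (j(K) = 4*((K + K)/(K + (-2 - 8*8 + 2*8²))) = 4*((2*K)/(K + (-2 - 64 + 2*64))) = 4*((2*K)/(K + (-2 - 64 + 128))) = 4*((2*K)/(K + 62)) = 4*((2*K)/(62 + K)) = 4*(2*K/(62 + K)) = 8*K/(62 + K))
Q(-63, -44) - j(x) = (-44 - 63) - 8*(-18)/(62 - 18) = -107 - 8*(-18)/44 = -107 - 1*(-36/11) = -107 + 36/11 = -1141/11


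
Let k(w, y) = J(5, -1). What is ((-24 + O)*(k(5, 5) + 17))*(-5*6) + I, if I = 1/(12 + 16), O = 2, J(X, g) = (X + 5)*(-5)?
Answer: -609839/28 ≈ -21780.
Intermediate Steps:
J(X, g) = -25 - 5*X (J(X, g) = (5 + X)*(-5) = -25 - 5*X)
k(w, y) = -50 (k(w, y) = -25 - 5*5 = -25 - 25 = -50)
I = 1/28 ≈ 0.035714
((-24 + O)*(k(5, 5) + 17))*(-5*6) + I = ((-24 + 2)*(-50 + 17))*(-5*6) + 1/28 = -22*(-33)*(-30) + 1/28 = 726*(-30) + 1/28 = -21780 + 1/28 = -609839/28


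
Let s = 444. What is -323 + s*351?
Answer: 155521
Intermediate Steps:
-323 + s*351 = -323 + 444*351 = -323 + 155844 = 155521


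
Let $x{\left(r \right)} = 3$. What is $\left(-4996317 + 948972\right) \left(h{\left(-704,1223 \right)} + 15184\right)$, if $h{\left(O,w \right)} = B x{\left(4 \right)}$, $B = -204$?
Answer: $-58977911340$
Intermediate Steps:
$h{\left(O,w \right)} = -612$ ($h{\left(O,w \right)} = \left(-204\right) 3 = -612$)
$\left(-4996317 + 948972\right) \left(h{\left(-704,1223 \right)} + 15184\right) = \left(-4996317 + 948972\right) \left(-612 + 15184\right) = \left(-4047345\right) 14572 = -58977911340$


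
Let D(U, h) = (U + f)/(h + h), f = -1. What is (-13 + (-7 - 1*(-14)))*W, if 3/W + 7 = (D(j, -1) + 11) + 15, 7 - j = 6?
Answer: -18/19 ≈ -0.94737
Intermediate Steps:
j = 1 (j = 7 - 1*6 = 7 - 6 = 1)
D(U, h) = (-1 + U)/(2*h) (D(U, h) = (U - 1)/(h + h) = (-1 + U)/((2*h)) = (-1 + U)*(1/(2*h)) = (-1 + U)/(2*h))
W = 3/19 (W = 3/(-7 + (((1/2)*(-1 + 1)/(-1) + 11) + 15)) = 3/(-7 + (((1/2)*(-1)*0 + 11) + 15)) = 3/(-7 + ((0 + 11) + 15)) = 3/(-7 + (11 + 15)) = 3/(-7 + 26) = 3/19 ≈ 0.15789)
(-13 + (-7 - 1*(-14)))*W = (-13 + (-7 - 1*(-14)))*(3/19) = (-13 + (-7 + 14))*(3/19) = (-13 + 7)*(3/19) = -6*3/19 = -18/19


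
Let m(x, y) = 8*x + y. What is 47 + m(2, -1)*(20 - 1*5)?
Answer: 272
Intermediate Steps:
m(x, y) = y + 8*x
47 + m(2, -1)*(20 - 1*5) = 47 + (-1 + 8*2)*(20 - 1*5) = 47 + (-1 + 16)*(20 - 5) = 47 + 15*15 = 47 + 225 = 272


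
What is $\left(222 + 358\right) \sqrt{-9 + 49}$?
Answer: $1160 \sqrt{10} \approx 3668.2$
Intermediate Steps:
$\left(222 + 358\right) \sqrt{-9 + 49} = 580 \sqrt{40} = 580 \cdot 2 \sqrt{10} = 1160 \sqrt{10}$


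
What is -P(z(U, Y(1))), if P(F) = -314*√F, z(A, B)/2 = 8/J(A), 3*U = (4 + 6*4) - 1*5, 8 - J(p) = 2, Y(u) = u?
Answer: 628*√6/3 ≈ 512.76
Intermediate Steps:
J(p) = 6 (J(p) = 8 - 1*2 = 8 - 2 = 6)
U = 23/3 (U = ((4 + 6*4) - 1*5)/3 = ((4 + 24) - 5)/3 = (28 - 5)/3 = (⅓)*23 = 23/3 ≈ 7.6667)
z(A, B) = 8/3 (z(A, B) = 2*(8/6) = 2*(8*(⅙)) = 2*(4/3) = 8/3)
-P(z(U, Y(1))) = -(-314)*√(8/3) = -(-314)*2*√6/3 = -(-628)*√6/3 = 628*√6/3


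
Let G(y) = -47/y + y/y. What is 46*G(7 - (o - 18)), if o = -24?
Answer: 92/49 ≈ 1.8776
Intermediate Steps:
G(y) = 1 - 47/y (G(y) = -47/y + 1 = 1 - 47/y)
46*G(7 - (o - 18)) = 46*((-47 + (7 - (-24 - 18)))/(7 - (-24 - 18))) = 46*((-47 + (7 - 1*(-42)))/(7 - 1*(-42))) = 46*((-47 + (7 + 42))/(7 + 42)) = 46*((-47 + 49)/49) = 46*((1/49)*2) = 46*(2/49) = 92/49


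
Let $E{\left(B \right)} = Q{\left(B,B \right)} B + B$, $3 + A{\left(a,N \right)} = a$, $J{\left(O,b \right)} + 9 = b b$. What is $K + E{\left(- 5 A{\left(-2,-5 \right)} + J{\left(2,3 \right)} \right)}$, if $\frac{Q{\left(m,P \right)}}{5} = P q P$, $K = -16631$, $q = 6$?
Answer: $452144$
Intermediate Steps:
$J{\left(O,b \right)} = -9 + b^{2}$ ($J{\left(O,b \right)} = -9 + b b = -9 + b^{2}$)
$A{\left(a,N \right)} = -3 + a$
$Q{\left(m,P \right)} = 30 P^{2}$ ($Q{\left(m,P \right)} = 5 P 6 P = 5 \cdot 6 P P = 5 \cdot 6 P^{2} = 30 P^{2}$)
$E{\left(B \right)} = B + 30 B^{3}$ ($E{\left(B \right)} = 30 B^{2} B + B = 30 B^{3} + B = B + 30 B^{3}$)
$K + E{\left(- 5 A{\left(-2,-5 \right)} + J{\left(2,3 \right)} \right)} = -16631 - \left(- 30 \left(- 5 \left(-3 - 2\right) - \left(9 - 3^{2}\right)\right)^{3} + 5 \left(-3 - 2\right)\right) = -16631 + \left(\left(\left(-5\right) \left(-5\right) + \left(-9 + 9\right)\right) + 30 \left(\left(-5\right) \left(-5\right) + \left(-9 + 9\right)\right)^{3}\right) = -16631 + \left(\left(25 + 0\right) + 30 \left(25 + 0\right)^{3}\right) = -16631 + \left(25 + 30 \cdot 25^{3}\right) = -16631 + \left(25 + 30 \cdot 15625\right) = -16631 + \left(25 + 468750\right) = -16631 + 468775 = 452144$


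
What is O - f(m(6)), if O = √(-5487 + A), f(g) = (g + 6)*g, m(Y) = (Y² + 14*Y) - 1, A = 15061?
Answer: -14875 + √9574 ≈ -14777.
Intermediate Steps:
m(Y) = -1 + Y² + 14*Y
f(g) = g*(6 + g) (f(g) = (6 + g)*g = g*(6 + g))
O = √9574 (O = √(-5487 + 15061) = √9574 ≈ 97.847)
O - f(m(6)) = √9574 - (-1 + 6² + 14*6)*(6 + (-1 + 6² + 14*6)) = √9574 - (-1 + 36 + 84)*(6 + (-1 + 36 + 84)) = √9574 - 119*(6 + 119) = √9574 - 119*125 = √9574 - 1*14875 = √9574 - 14875 = -14875 + √9574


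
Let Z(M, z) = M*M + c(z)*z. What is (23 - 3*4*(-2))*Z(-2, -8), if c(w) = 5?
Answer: -1692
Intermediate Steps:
Z(M, z) = M² + 5*z (Z(M, z) = M*M + 5*z = M² + 5*z)
(23 - 3*4*(-2))*Z(-2, -8) = (23 - 3*4*(-2))*((-2)² + 5*(-8)) = (23 - 12*(-2))*(4 - 40) = (23 + 24)*(-36) = 47*(-36) = -1692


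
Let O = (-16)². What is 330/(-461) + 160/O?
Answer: -335/3688 ≈ -0.090835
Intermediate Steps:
O = 256
330/(-461) + 160/O = 330/(-461) + 160/256 = 330*(-1/461) + 160*(1/256) = -330/461 + 5/8 = -335/3688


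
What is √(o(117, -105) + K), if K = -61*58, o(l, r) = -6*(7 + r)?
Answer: 5*I*√118 ≈ 54.314*I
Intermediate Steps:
o(l, r) = -42 - 6*r
K = -3538
√(o(117, -105) + K) = √((-42 - 6*(-105)) - 3538) = √((-42 + 630) - 3538) = √(588 - 3538) = √(-2950) = 5*I*√118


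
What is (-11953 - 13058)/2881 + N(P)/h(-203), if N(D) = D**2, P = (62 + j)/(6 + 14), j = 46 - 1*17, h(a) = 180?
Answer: -1776934439/207432000 ≈ -8.5663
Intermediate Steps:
j = 29 (j = 46 - 17 = 29)
P = 91/20 (P = (62 + 29)/(6 + 14) = 91/20 ≈ 4.5500)
(-11953 - 13058)/2881 + N(P)/h(-203) = (-11953 - 13058)/2881 + (91/20)**2/180 = -25011*1/2881 + (8281/400)*(1/180) = -25011/2881 + 8281/72000 = -1776934439/207432000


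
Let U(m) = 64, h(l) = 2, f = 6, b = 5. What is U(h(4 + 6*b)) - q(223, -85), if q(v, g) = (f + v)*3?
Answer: -623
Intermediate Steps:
q(v, g) = 18 + 3*v (q(v, g) = (6 + v)*3 = 18 + 3*v)
U(h(4 + 6*b)) - q(223, -85) = 64 - (18 + 3*223) = 64 - (18 + 669) = 64 - 1*687 = 64 - 687 = -623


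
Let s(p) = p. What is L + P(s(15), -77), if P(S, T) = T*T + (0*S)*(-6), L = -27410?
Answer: -21481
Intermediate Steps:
P(S, T) = T² (P(S, T) = T² + 0*(-6) = T² + 0 = T²)
L + P(s(15), -77) = -27410 + (-77)² = -27410 + 5929 = -21481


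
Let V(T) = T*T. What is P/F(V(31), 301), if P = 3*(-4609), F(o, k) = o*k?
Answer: -13827/289261 ≈ -0.047801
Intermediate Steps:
V(T) = T**2
F(o, k) = k*o
P = -13827
P/F(V(31), 301) = -13827/(301*31**2) = -13827/(301*961) = -13827/289261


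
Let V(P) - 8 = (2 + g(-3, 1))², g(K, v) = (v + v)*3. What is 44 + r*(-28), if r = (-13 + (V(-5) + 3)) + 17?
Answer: -2168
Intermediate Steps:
g(K, v) = 6*v (g(K, v) = (2*v)*3 = 6*v)
V(P) = 72 (V(P) = 8 + (2 + 6*1)² = 8 + (2 + 6)² = 8 + 8² = 8 + 64 = 72)
r = 79 (r = (-13 + (72 + 3)) + 17 = (-13 + 75) + 17 = 62 + 17 = 79)
44 + r*(-28) = 44 + 79*(-28) = 44 - 2212 = -2168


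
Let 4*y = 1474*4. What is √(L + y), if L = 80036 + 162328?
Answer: √243838 ≈ 493.80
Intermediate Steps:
L = 242364
y = 1474 (y = (1474*4)/4 = (¼)*5896 = 1474)
√(L + y) = √(242364 + 1474) = √243838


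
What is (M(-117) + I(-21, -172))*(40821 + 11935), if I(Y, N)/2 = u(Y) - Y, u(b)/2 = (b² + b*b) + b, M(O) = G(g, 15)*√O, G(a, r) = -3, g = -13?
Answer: 183907416 - 474804*I*√13 ≈ 1.8391e+8 - 1.7119e+6*I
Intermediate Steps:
M(O) = -3*√O
u(b) = 2*b + 4*b² (u(b) = 2*((b² + b*b) + b) = 2*((b² + b²) + b) = 2*(2*b² + b) = 2*(b + 2*b²) = 2*b + 4*b²)
I(Y, N) = -2*Y + 4*Y*(1 + 2*Y) (I(Y, N) = 2*(2*Y*(1 + 2*Y) - Y) = 2*(-Y + 2*Y*(1 + 2*Y)) = -2*Y + 4*Y*(1 + 2*Y))
(M(-117) + I(-21, -172))*(40821 + 11935) = (-9*I*√13 + 2*(-21)*(1 + 4*(-21)))*(40821 + 11935) = (-9*I*√13 + 2*(-21)*(1 - 84))*52756 = (-9*I*√13 + 2*(-21)*(-83))*52756 = (-9*I*√13 + 3486)*52756 = (3486 - 9*I*√13)*52756 = 183907416 - 474804*I*√13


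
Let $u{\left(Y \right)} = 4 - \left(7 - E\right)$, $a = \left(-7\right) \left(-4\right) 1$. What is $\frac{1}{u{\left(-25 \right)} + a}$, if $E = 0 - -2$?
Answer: $\frac{1}{27} \approx 0.037037$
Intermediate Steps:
$E = 2$ ($E = 0 + 2 = 2$)
$a = 28$ ($a = 28 \cdot 1 = 28$)
$u{\left(Y \right)} = -1$ ($u{\left(Y \right)} = 4 - \left(7 - 2\right) = 4 - 5 = -1$)
$\frac{1}{u{\left(-25 \right)} + a} = \frac{1}{-1 + 28} = \frac{1}{27}$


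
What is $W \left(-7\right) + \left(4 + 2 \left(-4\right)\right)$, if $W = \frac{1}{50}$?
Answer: $- \frac{207}{50} \approx -4.14$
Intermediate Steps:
$W = \frac{1}{50} \approx 0.02$
$W \left(-7\right) + \left(4 + 2 \left(-4\right)\right) = \frac{1}{50} \left(-7\right) + \left(4 + 2 \left(-4\right)\right) = - \frac{7}{50} + \left(4 - 8\right) = - \frac{7}{50} - 4 = - \frac{207}{50}$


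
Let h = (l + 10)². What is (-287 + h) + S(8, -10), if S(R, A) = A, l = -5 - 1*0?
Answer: -272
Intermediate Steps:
l = -5 (l = -5 + 0 = -5)
h = 25 (h = (-5 + 10)² = 5² = 25)
(-287 + h) + S(8, -10) = (-287 + 25) - 10 = -262 - 10 = -272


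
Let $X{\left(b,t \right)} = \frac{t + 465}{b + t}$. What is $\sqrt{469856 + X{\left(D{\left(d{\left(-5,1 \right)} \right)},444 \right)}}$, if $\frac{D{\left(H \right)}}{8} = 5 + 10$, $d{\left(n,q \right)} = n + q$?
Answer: $\frac{7 \sqrt{84727793}}{94} \approx 685.46$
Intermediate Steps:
$D{\left(H \right)} = 120$ ($D{\left(H \right)} = 8 \left(5 + 10\right) = 8 \cdot 15 = 120$)
$X{\left(b,t \right)} = \frac{465 + t}{b + t}$
$\sqrt{469856 + X{\left(D{\left(d{\left(-5,1 \right)} \right)},444 \right)}} = \sqrt{469856 + \frac{465 + 444}{120 + 444}} = \sqrt{469856 + \frac{1}{564} \cdot 909} = \sqrt{469856 + \frac{303}{188}} = \sqrt{\frac{88333231}{188}} = \frac{7 \sqrt{84727793}}{94}$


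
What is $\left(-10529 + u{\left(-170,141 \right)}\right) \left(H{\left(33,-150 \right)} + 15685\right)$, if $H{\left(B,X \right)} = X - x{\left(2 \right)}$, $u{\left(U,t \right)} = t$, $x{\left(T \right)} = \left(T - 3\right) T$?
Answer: $-161398356$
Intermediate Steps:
$x{\left(T \right)} = T \left(-3 + T\right)$ ($x{\left(T \right)} = \left(-3 + T\right) T = T \left(-3 + T\right)$)
$H{\left(B,X \right)} = 2 + X$ ($H{\left(B,X \right)} = X - 2 \left(-3 + 2\right) = X - 2 \left(-1\right) = X - -2 = X + 2 = 2 + X$)
$\left(-10529 + u{\left(-170,141 \right)}\right) \left(H{\left(33,-150 \right)} + 15685\right) = \left(-10529 + 141\right) \left(\left(2 - 150\right) + 15685\right) = - 10388 \left(-148 + 15685\right) = \left(-10388\right) 15537 = -161398356$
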